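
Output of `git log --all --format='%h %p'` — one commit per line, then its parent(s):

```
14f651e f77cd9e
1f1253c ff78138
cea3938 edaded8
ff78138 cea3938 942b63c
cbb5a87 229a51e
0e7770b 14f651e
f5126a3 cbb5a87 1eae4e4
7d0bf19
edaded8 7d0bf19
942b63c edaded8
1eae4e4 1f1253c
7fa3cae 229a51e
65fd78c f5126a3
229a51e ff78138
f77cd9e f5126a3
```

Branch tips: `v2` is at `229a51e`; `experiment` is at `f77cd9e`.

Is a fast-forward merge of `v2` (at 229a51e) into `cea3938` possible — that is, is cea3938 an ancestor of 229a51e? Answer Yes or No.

A fast-forward from cea3938 to 229a51e is possible iff cea3938 is an ancestor of 229a51e.
Ancestors of 229a51e: {229a51e, 7d0bf19, 942b63c, cea3938, edaded8, ff78138}.
cea3938 is among them, so fast-forward is possible.

Yes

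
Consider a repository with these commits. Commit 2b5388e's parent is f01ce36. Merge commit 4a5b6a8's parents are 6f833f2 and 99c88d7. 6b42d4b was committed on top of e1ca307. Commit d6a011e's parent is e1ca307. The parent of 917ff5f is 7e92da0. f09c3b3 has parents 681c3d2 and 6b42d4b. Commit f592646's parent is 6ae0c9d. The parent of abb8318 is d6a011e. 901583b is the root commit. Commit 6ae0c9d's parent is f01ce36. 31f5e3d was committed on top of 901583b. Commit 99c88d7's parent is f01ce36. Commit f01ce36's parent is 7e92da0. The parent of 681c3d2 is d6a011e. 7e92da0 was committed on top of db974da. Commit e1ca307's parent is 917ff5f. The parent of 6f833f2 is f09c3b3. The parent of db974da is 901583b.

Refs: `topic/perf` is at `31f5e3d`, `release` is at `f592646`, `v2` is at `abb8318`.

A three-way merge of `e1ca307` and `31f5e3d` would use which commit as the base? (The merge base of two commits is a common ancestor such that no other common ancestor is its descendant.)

901583b

Ancestors of e1ca307: {7e92da0, 901583b, 917ff5f, db974da, e1ca307}.
Ancestors of 31f5e3d: {31f5e3d, 901583b}.
Common ancestors: {901583b}.
The only common ancestor is 901583b, so it is the merge base.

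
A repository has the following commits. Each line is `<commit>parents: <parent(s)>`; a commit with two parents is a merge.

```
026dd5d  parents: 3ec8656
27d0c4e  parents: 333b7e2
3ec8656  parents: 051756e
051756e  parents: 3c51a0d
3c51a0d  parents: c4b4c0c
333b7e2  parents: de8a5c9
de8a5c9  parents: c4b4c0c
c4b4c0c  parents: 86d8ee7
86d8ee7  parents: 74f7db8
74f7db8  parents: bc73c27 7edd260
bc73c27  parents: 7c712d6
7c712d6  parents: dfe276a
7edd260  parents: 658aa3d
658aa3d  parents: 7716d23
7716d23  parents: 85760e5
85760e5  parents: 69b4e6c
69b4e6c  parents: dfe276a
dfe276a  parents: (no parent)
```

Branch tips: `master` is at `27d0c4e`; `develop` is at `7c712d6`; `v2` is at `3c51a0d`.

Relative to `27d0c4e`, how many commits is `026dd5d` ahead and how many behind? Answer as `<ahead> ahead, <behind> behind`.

4 ahead, 3 behind

Reachable from 026dd5d: {026dd5d, 051756e, 3c51a0d, 3ec8656, 658aa3d, 69b4e6c, 74f7db8, 7716d23, 7c712d6, 7edd260, 85760e5, 86d8ee7, bc73c27, c4b4c0c, dfe276a}.
Reachable from 27d0c4e: {27d0c4e, 333b7e2, 658aa3d, 69b4e6c, 74f7db8, 7716d23, 7c712d6, 7edd260, 85760e5, 86d8ee7, bc73c27, c4b4c0c, de8a5c9, dfe276a}.
Only in 026dd5d's history (ahead): {026dd5d, 051756e, 3c51a0d, 3ec8656} — 4.
Only in 27d0c4e's history (behind): {27d0c4e, 333b7e2, de8a5c9} — 3.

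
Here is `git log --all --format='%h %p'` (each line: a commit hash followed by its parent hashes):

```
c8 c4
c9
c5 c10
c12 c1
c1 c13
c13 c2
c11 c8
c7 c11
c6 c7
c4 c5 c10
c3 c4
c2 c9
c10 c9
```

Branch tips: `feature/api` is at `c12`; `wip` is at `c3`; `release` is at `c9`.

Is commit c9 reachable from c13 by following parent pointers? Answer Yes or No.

Yes

Ancestors of c13 (commits reachable by following parents): {c13, c2, c9}.
c9 is in that set, so it is an ancestor of c13.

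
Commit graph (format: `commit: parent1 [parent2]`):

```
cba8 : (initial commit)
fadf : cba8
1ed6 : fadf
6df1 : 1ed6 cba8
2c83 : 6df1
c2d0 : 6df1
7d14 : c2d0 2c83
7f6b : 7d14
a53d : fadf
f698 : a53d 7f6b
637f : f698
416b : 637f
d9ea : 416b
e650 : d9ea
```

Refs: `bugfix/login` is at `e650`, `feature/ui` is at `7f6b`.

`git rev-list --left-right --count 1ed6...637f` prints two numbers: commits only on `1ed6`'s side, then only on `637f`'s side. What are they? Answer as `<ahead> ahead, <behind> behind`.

Reachable from 1ed6: {1ed6, cba8, fadf}.
Reachable from 637f: {1ed6, 2c83, 637f, 6df1, 7d14, 7f6b, a53d, c2d0, cba8, f698, fadf}.
Only in 1ed6's history (ahead): {} — 0.
Only in 637f's history (behind): {2c83, 637f, 6df1, 7d14, 7f6b, a53d, c2d0, f698} — 8.

0 ahead, 8 behind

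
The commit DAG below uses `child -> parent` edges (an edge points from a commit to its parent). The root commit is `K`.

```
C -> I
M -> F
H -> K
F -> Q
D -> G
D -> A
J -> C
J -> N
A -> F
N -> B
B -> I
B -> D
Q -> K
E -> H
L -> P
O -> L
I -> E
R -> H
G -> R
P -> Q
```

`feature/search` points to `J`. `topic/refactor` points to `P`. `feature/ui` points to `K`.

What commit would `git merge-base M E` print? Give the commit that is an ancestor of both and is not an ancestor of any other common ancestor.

K

Ancestors of M: {F, K, M, Q}.
Ancestors of E: {E, H, K}.
Common ancestors: {K}.
The only common ancestor is K, so it is the merge base.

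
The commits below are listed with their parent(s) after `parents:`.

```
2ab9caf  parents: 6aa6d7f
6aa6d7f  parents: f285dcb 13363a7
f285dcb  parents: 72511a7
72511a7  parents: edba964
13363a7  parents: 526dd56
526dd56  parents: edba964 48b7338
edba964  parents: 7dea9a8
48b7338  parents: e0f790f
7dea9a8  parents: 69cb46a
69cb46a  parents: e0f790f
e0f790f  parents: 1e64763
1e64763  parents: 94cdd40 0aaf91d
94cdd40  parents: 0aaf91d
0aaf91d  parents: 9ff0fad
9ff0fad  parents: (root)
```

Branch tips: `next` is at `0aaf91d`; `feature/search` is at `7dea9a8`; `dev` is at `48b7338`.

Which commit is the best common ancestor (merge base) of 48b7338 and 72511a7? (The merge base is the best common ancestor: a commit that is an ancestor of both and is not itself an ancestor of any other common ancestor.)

e0f790f

Ancestors of 48b7338: {0aaf91d, 1e64763, 48b7338, 94cdd40, 9ff0fad, e0f790f}.
Ancestors of 72511a7: {0aaf91d, 1e64763, 69cb46a, 72511a7, 7dea9a8, 94cdd40, 9ff0fad, e0f790f, edba964}.
Common ancestors: {0aaf91d, 1e64763, 94cdd40, 9ff0fad, e0f790f}.
Among these, e0f790f is not an ancestor of any other common ancestor — it is the merge base.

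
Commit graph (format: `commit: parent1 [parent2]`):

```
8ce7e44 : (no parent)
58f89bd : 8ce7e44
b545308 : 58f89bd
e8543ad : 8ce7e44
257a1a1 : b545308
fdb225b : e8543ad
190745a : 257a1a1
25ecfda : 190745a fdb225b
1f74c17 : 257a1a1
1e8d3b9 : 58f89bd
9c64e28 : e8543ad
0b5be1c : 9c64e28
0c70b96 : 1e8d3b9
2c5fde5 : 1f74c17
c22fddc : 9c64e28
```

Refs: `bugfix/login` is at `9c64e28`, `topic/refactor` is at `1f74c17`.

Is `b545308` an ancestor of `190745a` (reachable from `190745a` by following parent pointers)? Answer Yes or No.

Ancestors of 190745a (commits reachable by following parents): {190745a, 257a1a1, 58f89bd, 8ce7e44, b545308}.
b545308 is in that set, so it is an ancestor of 190745a.

Yes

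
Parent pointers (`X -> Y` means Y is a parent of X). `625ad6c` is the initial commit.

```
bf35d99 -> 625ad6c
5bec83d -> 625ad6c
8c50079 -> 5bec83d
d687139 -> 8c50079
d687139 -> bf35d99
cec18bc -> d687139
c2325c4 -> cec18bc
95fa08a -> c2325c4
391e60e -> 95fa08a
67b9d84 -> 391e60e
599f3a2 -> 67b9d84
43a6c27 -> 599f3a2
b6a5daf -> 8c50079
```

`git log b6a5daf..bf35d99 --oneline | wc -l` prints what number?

Reachable from bf35d99: {625ad6c, bf35d99}.
Reachable from b6a5daf: {5bec83d, 625ad6c, 8c50079, b6a5daf}.
In bf35d99's history but not b6a5daf's: {bf35d99} — 1 commit.

1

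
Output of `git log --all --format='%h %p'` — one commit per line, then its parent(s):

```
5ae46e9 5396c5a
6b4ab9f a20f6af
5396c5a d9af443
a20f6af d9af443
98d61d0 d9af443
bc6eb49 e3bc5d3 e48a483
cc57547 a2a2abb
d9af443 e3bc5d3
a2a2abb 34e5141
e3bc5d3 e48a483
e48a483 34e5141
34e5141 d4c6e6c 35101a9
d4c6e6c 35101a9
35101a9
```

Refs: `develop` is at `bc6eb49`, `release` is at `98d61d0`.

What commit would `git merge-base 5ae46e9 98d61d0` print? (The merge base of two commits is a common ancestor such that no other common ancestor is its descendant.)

d9af443

Ancestors of 5ae46e9: {34e5141, 35101a9, 5396c5a, 5ae46e9, d4c6e6c, d9af443, e3bc5d3, e48a483}.
Ancestors of 98d61d0: {34e5141, 35101a9, 98d61d0, d4c6e6c, d9af443, e3bc5d3, e48a483}.
Common ancestors: {34e5141, 35101a9, d4c6e6c, d9af443, e3bc5d3, e48a483}.
Among these, d9af443 is not an ancestor of any other common ancestor — it is the merge base.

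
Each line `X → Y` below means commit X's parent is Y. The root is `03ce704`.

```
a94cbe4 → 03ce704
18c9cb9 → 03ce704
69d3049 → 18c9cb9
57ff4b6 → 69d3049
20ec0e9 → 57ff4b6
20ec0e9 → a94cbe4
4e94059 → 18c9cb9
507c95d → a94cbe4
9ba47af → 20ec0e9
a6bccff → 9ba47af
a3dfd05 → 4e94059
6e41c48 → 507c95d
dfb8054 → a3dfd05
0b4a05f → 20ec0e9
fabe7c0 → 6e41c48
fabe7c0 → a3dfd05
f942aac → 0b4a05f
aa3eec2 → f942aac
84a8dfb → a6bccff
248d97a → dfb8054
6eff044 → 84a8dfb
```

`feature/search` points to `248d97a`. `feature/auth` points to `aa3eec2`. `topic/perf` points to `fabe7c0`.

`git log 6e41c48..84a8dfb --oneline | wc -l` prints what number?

7

Reachable from 84a8dfb: {03ce704, 18c9cb9, 20ec0e9, 57ff4b6, 69d3049, 84a8dfb, 9ba47af, a6bccff, a94cbe4}.
Reachable from 6e41c48: {03ce704, 507c95d, 6e41c48, a94cbe4}.
In 84a8dfb's history but not 6e41c48's: {18c9cb9, 20ec0e9, 57ff4b6, 69d3049, 84a8dfb, 9ba47af, a6bccff} — 7 commits.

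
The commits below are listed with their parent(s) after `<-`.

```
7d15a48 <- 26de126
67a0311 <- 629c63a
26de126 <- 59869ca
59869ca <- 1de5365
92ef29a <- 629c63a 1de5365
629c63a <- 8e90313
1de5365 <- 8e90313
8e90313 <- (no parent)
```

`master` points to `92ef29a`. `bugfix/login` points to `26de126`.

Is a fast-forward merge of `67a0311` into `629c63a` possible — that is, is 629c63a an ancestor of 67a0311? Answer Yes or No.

A fast-forward from 629c63a to 67a0311 is possible iff 629c63a is an ancestor of 67a0311.
Ancestors of 67a0311: {629c63a, 67a0311, 8e90313}.
629c63a is among them, so fast-forward is possible.

Yes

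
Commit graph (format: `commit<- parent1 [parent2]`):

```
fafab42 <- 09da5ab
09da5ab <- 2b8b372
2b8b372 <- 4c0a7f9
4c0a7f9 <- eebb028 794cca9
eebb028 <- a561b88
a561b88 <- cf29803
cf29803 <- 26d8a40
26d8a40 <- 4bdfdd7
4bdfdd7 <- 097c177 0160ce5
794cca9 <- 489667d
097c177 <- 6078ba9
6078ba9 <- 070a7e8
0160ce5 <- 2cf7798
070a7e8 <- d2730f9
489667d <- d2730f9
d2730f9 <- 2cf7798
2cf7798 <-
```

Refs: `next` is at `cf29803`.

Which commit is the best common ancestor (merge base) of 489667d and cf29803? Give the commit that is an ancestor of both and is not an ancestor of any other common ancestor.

Ancestors of 489667d: {2cf7798, 489667d, d2730f9}.
Ancestors of cf29803: {0160ce5, 070a7e8, 097c177, 26d8a40, 2cf7798, 4bdfdd7, 6078ba9, cf29803, d2730f9}.
Common ancestors: {2cf7798, d2730f9}.
Among these, d2730f9 is not an ancestor of any other common ancestor — it is the merge base.

d2730f9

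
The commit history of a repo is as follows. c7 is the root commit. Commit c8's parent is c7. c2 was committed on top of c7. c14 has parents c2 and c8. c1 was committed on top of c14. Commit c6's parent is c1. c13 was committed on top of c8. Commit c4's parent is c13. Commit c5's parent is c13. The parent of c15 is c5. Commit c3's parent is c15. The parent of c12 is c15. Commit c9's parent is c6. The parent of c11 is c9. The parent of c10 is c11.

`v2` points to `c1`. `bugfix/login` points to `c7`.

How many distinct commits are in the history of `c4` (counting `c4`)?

4

Walking parent pointers from c4: reachable set = {c13, c4, c7, c8}.
That is 4 commits.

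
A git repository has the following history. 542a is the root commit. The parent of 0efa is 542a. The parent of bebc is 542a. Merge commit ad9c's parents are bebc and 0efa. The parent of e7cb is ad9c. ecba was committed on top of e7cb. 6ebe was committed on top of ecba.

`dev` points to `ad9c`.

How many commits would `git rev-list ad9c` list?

4

Walking parent pointers from ad9c: reachable set = {0efa, 542a, ad9c, bebc}.
That is 4 commits.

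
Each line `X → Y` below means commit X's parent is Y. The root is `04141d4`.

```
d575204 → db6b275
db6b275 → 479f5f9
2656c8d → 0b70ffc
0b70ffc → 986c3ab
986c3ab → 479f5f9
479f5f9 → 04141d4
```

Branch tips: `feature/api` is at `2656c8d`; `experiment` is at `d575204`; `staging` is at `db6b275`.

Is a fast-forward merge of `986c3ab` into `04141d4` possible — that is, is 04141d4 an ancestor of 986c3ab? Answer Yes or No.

A fast-forward from 04141d4 to 986c3ab is possible iff 04141d4 is an ancestor of 986c3ab.
Ancestors of 986c3ab: {04141d4, 479f5f9, 986c3ab}.
04141d4 is among them, so fast-forward is possible.

Yes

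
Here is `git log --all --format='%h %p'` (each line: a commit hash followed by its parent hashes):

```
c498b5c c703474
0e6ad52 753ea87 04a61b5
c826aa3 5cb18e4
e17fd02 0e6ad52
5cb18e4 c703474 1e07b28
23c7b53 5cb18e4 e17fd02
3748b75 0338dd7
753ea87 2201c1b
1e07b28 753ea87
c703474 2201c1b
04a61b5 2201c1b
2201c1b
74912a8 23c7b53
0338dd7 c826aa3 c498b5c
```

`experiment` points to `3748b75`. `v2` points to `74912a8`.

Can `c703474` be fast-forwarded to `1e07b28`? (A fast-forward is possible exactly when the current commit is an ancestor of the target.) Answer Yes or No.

A fast-forward from c703474 to 1e07b28 is possible iff c703474 is an ancestor of 1e07b28.
Ancestors of 1e07b28: {1e07b28, 2201c1b, 753ea87}.
c703474 is not among them, so fast-forward is not possible.

No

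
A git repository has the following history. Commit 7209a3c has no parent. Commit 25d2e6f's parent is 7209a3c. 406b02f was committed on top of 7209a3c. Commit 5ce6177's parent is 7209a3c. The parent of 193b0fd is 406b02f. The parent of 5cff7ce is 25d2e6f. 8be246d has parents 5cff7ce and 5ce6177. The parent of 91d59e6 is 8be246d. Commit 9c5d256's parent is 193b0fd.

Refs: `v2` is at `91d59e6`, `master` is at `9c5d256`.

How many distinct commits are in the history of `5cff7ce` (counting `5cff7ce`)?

3

Walking parent pointers from 5cff7ce: reachable set = {25d2e6f, 5cff7ce, 7209a3c}.
That is 3 commits.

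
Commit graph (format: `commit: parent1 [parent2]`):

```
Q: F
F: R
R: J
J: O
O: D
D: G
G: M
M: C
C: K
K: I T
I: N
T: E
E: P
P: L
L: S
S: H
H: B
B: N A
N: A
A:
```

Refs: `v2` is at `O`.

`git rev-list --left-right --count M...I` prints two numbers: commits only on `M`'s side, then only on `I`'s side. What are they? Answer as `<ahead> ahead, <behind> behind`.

Reachable from M: {A, B, C, E, H, I, K, L, M, N, P, S, T}.
Reachable from I: {A, I, N}.
Only in M's history (ahead): {B, C, E, H, K, L, M, P, S, T} — 10.
Only in I's history (behind): {} — 0.

10 ahead, 0 behind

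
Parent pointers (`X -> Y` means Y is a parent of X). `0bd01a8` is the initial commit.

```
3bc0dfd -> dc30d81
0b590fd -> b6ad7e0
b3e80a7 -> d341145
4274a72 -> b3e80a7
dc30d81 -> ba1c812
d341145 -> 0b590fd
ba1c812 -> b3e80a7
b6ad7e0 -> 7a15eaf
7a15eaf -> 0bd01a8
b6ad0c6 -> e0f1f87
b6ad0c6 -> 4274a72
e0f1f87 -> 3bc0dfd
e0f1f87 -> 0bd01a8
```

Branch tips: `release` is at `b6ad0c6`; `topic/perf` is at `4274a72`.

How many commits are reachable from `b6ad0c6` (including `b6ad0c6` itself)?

12

Walking parent pointers from b6ad0c6: reachable set = {0b590fd, 0bd01a8, 3bc0dfd, 4274a72, 7a15eaf, b3e80a7, b6ad0c6, b6ad7e0, ba1c812, d341145, dc30d81, e0f1f87}.
That is 12 commits.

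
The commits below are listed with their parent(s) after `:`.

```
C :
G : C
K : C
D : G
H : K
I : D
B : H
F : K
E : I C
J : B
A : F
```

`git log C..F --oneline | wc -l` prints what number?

Reachable from F: {C, F, K}.
Reachable from C: {C}.
In F's history but not C's: {F, K} — 2 commits.

2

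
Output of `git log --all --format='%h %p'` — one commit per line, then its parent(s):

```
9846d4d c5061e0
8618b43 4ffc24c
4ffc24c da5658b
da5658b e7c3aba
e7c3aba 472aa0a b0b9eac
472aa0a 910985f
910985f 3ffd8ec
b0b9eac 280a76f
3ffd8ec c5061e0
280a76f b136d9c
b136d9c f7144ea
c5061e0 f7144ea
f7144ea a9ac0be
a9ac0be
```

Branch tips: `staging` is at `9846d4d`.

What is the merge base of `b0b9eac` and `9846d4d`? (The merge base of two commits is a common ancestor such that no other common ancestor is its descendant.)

Ancestors of b0b9eac: {280a76f, a9ac0be, b0b9eac, b136d9c, f7144ea}.
Ancestors of 9846d4d: {9846d4d, a9ac0be, c5061e0, f7144ea}.
Common ancestors: {a9ac0be, f7144ea}.
Among these, f7144ea is not an ancestor of any other common ancestor — it is the merge base.

f7144ea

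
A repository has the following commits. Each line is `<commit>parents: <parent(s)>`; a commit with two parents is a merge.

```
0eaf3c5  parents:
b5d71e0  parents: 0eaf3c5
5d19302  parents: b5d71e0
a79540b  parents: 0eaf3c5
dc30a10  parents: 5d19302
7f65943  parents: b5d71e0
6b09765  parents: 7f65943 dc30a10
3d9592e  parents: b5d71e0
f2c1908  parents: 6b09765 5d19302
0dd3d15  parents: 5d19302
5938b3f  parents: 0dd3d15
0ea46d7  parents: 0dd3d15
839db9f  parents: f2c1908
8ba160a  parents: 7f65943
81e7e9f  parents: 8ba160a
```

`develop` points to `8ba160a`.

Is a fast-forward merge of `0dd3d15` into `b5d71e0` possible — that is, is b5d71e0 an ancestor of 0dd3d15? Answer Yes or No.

Yes

A fast-forward from b5d71e0 to 0dd3d15 is possible iff b5d71e0 is an ancestor of 0dd3d15.
Ancestors of 0dd3d15: {0dd3d15, 0eaf3c5, 5d19302, b5d71e0}.
b5d71e0 is among them, so fast-forward is possible.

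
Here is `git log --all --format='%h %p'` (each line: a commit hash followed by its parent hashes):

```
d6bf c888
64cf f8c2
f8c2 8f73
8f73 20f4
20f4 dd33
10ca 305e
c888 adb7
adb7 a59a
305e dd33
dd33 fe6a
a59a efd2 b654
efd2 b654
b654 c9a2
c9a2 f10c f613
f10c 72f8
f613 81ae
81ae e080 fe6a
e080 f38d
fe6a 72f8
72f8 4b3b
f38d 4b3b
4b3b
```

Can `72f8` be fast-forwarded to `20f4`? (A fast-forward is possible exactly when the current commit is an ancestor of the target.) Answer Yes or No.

A fast-forward from 72f8 to 20f4 is possible iff 72f8 is an ancestor of 20f4.
Ancestors of 20f4: {20f4, 4b3b, 72f8, dd33, fe6a}.
72f8 is among them, so fast-forward is possible.

Yes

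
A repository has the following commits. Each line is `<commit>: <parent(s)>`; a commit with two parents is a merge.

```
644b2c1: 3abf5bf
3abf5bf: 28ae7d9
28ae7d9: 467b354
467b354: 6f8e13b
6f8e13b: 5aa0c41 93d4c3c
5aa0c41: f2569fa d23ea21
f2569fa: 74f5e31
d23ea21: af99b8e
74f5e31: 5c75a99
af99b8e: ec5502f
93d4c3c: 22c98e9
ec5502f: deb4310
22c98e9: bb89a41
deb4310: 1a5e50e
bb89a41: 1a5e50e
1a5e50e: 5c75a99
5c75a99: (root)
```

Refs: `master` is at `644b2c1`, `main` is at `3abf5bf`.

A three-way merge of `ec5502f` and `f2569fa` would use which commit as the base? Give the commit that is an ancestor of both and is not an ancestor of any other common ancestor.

Ancestors of ec5502f: {1a5e50e, 5c75a99, deb4310, ec5502f}.
Ancestors of f2569fa: {5c75a99, 74f5e31, f2569fa}.
Common ancestors: {5c75a99}.
The only common ancestor is 5c75a99, so it is the merge base.

5c75a99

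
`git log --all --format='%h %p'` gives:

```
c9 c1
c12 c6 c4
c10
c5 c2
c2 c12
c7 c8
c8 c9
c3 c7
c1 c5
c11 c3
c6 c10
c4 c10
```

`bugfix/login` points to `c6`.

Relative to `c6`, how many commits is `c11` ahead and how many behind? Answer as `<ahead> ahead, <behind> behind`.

10 ahead, 0 behind

Reachable from c11: {c1, c10, c11, c12, c2, c3, c4, c5, c6, c7, c8, c9}.
Reachable from c6: {c10, c6}.
Only in c11's history (ahead): {c1, c11, c12, c2, c3, c4, c5, c7, c8, c9} — 10.
Only in c6's history (behind): {} — 0.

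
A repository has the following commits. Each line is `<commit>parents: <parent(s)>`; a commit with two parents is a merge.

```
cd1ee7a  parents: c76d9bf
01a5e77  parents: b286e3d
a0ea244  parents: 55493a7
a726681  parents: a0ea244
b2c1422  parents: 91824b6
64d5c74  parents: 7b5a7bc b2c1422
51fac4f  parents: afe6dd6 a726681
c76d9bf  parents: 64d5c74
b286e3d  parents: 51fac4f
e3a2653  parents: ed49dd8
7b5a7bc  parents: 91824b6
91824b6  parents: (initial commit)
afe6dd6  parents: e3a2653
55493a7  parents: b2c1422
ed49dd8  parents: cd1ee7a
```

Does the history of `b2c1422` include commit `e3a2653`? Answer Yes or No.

Ancestors of b2c1422: {91824b6, b2c1422}.
e3a2653 is not in that set, so it is not an ancestor of b2c1422.

No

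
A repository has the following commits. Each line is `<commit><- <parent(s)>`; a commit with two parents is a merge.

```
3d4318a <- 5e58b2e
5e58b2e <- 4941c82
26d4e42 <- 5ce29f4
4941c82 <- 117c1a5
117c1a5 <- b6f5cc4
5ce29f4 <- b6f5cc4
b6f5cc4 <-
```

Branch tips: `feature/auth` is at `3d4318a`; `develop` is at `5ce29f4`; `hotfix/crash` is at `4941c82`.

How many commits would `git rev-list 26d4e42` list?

Walking parent pointers from 26d4e42: reachable set = {26d4e42, 5ce29f4, b6f5cc4}.
That is 3 commits.

3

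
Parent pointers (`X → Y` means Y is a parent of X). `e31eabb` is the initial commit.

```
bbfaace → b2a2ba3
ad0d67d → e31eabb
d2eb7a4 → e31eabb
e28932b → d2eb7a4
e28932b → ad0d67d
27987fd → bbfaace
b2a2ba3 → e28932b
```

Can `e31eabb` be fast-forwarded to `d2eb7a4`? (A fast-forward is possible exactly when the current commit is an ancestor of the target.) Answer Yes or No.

Yes

A fast-forward from e31eabb to d2eb7a4 is possible iff e31eabb is an ancestor of d2eb7a4.
Ancestors of d2eb7a4: {d2eb7a4, e31eabb}.
e31eabb is among them, so fast-forward is possible.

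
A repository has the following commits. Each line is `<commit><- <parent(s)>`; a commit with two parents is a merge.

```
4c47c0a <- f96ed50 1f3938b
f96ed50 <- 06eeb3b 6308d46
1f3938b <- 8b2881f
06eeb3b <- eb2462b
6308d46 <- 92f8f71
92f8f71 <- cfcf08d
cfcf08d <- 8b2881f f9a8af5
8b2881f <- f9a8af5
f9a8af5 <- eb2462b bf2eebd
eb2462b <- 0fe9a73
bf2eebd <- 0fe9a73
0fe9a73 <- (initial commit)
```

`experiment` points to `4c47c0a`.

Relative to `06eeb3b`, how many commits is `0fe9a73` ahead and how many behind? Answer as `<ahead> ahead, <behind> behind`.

0 ahead, 2 behind

Reachable from 0fe9a73: {0fe9a73}.
Reachable from 06eeb3b: {06eeb3b, 0fe9a73, eb2462b}.
Only in 0fe9a73's history (ahead): {} — 0.
Only in 06eeb3b's history (behind): {06eeb3b, eb2462b} — 2.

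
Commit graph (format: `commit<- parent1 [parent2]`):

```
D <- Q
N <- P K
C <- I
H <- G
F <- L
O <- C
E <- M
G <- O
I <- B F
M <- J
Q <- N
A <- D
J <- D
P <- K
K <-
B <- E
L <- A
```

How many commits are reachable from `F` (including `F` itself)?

8

Walking parent pointers from F: reachable set = {A, D, F, K, L, N, P, Q}.
That is 8 commits.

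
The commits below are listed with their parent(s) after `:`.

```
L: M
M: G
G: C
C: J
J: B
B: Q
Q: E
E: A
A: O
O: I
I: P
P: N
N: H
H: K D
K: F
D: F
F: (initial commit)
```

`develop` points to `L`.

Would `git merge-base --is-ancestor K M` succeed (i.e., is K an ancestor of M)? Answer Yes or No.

Ancestors of M (commits reachable by following parents): {A, B, C, D, E, F, G, H, I, J, K, M, N, O, P, Q}.
K is in that set, so it is an ancestor of M.

Yes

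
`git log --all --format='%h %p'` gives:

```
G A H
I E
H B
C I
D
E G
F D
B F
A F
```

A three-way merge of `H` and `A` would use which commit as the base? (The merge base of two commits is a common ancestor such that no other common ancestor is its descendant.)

F

Ancestors of H: {B, D, F, H}.
Ancestors of A: {A, D, F}.
Common ancestors: {D, F}.
Among these, F is not an ancestor of any other common ancestor — it is the merge base.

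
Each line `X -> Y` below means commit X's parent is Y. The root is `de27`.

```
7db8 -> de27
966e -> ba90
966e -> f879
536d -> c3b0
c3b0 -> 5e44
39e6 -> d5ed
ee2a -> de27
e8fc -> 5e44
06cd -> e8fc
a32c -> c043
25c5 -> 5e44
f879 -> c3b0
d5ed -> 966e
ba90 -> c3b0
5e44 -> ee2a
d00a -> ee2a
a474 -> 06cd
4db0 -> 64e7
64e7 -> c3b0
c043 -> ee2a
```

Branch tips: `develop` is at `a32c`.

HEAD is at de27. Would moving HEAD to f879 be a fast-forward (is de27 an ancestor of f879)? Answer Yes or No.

A fast-forward from de27 to f879 is possible iff de27 is an ancestor of f879.
Ancestors of f879: {5e44, c3b0, de27, ee2a, f879}.
de27 is among them, so fast-forward is possible.

Yes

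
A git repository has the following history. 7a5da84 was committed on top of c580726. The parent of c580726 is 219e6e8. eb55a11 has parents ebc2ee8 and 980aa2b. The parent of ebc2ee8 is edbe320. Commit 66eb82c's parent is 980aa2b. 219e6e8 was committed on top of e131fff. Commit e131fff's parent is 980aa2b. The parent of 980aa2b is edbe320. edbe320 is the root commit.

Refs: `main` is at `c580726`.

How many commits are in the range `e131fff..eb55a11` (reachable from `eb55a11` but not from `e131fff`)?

2

Reachable from eb55a11: {980aa2b, eb55a11, ebc2ee8, edbe320}.
Reachable from e131fff: {980aa2b, e131fff, edbe320}.
In eb55a11's history but not e131fff's: {eb55a11, ebc2ee8} — 2 commits.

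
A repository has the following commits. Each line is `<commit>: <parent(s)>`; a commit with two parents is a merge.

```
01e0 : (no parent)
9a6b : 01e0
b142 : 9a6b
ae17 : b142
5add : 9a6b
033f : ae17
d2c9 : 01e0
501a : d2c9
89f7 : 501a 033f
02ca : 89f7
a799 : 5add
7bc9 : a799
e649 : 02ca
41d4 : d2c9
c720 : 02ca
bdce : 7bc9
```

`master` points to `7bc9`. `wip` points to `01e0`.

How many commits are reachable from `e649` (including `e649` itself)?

10

Walking parent pointers from e649: reachable set = {01e0, 02ca, 033f, 501a, 89f7, 9a6b, ae17, b142, d2c9, e649}.
That is 10 commits.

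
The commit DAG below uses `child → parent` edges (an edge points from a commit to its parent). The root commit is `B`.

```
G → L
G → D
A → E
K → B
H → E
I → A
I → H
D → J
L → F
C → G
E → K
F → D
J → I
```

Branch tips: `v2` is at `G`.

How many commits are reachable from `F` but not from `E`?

Reachable from F: {A, B, D, E, F, H, I, J, K}.
Reachable from E: {B, E, K}.
In F's history but not E's: {A, D, F, H, I, J} — 6 commits.

6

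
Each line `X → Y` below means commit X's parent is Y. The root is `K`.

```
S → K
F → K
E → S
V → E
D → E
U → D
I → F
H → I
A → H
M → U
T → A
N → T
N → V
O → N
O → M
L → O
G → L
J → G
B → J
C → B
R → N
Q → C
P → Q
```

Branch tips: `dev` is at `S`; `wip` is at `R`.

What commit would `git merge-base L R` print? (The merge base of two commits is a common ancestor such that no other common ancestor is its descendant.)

Ancestors of L: {A, D, E, F, H, I, K, L, M, N, O, S, T, U, V}.
Ancestors of R: {A, E, F, H, I, K, N, R, S, T, V}.
Common ancestors: {A, E, F, H, I, K, N, S, T, V}.
Among these, N is not an ancestor of any other common ancestor — it is the merge base.

N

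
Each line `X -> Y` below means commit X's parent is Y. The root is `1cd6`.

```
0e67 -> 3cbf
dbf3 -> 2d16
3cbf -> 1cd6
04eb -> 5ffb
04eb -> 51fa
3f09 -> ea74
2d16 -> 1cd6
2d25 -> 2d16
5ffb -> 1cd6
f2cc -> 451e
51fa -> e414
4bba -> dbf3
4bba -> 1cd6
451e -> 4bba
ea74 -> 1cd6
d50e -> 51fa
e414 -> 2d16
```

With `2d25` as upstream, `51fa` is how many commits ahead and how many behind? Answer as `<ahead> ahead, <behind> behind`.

2 ahead, 1 behind

Reachable from 51fa: {1cd6, 2d16, 51fa, e414}.
Reachable from 2d25: {1cd6, 2d16, 2d25}.
Only in 51fa's history (ahead): {51fa, e414} — 2.
Only in 2d25's history (behind): {2d25} — 1.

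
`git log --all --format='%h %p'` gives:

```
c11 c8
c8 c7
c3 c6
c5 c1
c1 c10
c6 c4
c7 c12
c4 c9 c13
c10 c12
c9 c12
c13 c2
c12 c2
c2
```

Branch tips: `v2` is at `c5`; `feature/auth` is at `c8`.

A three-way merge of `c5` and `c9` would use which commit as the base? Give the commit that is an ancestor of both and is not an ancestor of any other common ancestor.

c12

Ancestors of c5: {c1, c10, c12, c2, c5}.
Ancestors of c9: {c12, c2, c9}.
Common ancestors: {c12, c2}.
Among these, c12 is not an ancestor of any other common ancestor — it is the merge base.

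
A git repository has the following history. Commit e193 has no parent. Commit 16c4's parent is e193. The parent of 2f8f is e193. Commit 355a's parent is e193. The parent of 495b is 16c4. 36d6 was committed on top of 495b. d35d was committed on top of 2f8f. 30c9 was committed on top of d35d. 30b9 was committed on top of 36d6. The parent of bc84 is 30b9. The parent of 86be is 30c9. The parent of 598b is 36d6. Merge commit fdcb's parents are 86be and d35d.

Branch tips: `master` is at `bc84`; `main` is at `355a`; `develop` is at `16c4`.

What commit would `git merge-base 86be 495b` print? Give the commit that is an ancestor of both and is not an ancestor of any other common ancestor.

e193

Ancestors of 86be: {2f8f, 30c9, 86be, d35d, e193}.
Ancestors of 495b: {16c4, 495b, e193}.
Common ancestors: {e193}.
The only common ancestor is e193, so it is the merge base.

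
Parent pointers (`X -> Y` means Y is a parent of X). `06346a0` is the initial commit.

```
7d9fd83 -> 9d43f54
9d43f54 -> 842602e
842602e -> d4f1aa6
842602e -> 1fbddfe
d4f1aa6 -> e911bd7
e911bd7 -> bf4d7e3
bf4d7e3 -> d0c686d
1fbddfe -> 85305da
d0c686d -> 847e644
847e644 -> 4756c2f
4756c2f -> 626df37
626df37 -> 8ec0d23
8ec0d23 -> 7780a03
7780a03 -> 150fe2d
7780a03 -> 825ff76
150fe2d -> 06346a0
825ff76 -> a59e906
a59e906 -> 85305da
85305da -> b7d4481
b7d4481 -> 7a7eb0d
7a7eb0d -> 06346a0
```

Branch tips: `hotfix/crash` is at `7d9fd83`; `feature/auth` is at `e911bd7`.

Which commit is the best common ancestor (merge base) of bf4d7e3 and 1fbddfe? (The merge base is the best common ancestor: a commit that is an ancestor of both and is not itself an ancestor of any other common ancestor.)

Ancestors of bf4d7e3: {06346a0, 150fe2d, 4756c2f, 626df37, 7780a03, 7a7eb0d, 825ff76, 847e644, 85305da, 8ec0d23, a59e906, b7d4481, bf4d7e3, d0c686d}.
Ancestors of 1fbddfe: {06346a0, 1fbddfe, 7a7eb0d, 85305da, b7d4481}.
Common ancestors: {06346a0, 7a7eb0d, 85305da, b7d4481}.
Among these, 85305da is not an ancestor of any other common ancestor — it is the merge base.

85305da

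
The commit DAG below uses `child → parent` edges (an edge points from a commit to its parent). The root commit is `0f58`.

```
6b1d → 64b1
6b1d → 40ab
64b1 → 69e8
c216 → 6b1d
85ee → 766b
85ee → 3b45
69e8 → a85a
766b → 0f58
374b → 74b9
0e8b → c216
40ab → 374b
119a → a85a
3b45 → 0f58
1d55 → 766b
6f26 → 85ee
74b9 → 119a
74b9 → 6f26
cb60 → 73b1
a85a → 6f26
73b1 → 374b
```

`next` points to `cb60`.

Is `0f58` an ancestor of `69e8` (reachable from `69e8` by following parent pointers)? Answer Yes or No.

Ancestors of 69e8 (commits reachable by following parents): {0f58, 3b45, 69e8, 6f26, 766b, 85ee, a85a}.
0f58 is in that set, so it is an ancestor of 69e8.

Yes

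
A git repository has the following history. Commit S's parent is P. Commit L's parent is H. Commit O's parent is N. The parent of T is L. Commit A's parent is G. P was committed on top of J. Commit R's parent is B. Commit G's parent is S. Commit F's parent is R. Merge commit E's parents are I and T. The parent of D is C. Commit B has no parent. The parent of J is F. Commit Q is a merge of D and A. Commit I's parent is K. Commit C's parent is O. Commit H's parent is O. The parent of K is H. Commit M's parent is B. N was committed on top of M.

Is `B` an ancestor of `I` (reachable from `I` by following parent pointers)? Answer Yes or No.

Ancestors of I (commits reachable by following parents): {B, H, I, K, M, N, O}.
B is in that set, so it is an ancestor of I.

Yes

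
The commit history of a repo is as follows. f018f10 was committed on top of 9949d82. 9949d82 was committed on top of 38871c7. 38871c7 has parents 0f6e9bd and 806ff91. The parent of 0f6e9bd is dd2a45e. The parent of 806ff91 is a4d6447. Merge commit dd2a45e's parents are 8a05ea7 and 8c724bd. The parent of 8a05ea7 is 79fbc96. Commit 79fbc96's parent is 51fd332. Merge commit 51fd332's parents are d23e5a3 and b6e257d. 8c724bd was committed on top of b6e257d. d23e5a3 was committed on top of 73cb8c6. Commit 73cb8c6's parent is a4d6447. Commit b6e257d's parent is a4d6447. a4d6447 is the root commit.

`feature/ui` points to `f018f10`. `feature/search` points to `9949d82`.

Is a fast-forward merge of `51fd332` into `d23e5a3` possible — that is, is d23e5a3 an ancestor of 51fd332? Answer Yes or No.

Yes

A fast-forward from d23e5a3 to 51fd332 is possible iff d23e5a3 is an ancestor of 51fd332.
Ancestors of 51fd332: {51fd332, 73cb8c6, a4d6447, b6e257d, d23e5a3}.
d23e5a3 is among them, so fast-forward is possible.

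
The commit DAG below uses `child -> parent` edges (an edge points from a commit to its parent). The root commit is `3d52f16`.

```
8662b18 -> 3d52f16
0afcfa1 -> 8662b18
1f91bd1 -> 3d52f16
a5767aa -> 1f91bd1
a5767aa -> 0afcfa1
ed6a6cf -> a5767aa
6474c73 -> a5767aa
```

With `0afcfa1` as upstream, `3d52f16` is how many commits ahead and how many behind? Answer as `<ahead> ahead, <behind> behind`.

Reachable from 3d52f16: {3d52f16}.
Reachable from 0afcfa1: {0afcfa1, 3d52f16, 8662b18}.
Only in 3d52f16's history (ahead): {} — 0.
Only in 0afcfa1's history (behind): {0afcfa1, 8662b18} — 2.

0 ahead, 2 behind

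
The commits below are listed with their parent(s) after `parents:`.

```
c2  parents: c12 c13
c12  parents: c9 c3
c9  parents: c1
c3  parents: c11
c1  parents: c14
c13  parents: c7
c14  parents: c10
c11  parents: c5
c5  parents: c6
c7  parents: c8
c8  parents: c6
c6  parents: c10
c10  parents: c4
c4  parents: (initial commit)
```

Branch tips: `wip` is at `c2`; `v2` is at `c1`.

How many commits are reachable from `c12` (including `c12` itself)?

Walking parent pointers from c12: reachable set = {c1, c10, c11, c12, c14, c3, c4, c5, c6, c9}.
That is 10 commits.

10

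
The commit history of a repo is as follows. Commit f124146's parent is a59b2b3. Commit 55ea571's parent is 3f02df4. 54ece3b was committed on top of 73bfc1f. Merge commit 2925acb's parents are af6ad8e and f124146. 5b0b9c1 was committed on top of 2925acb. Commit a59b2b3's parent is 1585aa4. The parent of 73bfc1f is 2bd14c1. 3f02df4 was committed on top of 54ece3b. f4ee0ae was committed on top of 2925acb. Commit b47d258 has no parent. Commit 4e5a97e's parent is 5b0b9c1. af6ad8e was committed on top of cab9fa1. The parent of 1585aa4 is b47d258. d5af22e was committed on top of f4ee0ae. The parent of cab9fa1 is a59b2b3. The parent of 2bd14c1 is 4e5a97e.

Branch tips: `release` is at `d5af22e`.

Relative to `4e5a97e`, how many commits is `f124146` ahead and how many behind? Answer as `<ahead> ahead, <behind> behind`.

0 ahead, 5 behind

Reachable from f124146: {1585aa4, a59b2b3, b47d258, f124146}.
Reachable from 4e5a97e: {1585aa4, 2925acb, 4e5a97e, 5b0b9c1, a59b2b3, af6ad8e, b47d258, cab9fa1, f124146}.
Only in f124146's history (ahead): {} — 0.
Only in 4e5a97e's history (behind): {2925acb, 4e5a97e, 5b0b9c1, af6ad8e, cab9fa1} — 5.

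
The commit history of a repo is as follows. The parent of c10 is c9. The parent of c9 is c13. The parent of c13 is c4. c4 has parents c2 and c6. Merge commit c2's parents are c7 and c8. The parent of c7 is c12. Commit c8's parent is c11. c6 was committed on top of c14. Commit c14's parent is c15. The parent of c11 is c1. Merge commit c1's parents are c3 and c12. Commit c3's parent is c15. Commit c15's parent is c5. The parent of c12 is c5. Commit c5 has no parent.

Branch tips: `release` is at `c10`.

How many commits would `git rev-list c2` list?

Walking parent pointers from c2: reachable set = {c1, c11, c12, c15, c2, c3, c5, c7, c8}.
That is 9 commits.

9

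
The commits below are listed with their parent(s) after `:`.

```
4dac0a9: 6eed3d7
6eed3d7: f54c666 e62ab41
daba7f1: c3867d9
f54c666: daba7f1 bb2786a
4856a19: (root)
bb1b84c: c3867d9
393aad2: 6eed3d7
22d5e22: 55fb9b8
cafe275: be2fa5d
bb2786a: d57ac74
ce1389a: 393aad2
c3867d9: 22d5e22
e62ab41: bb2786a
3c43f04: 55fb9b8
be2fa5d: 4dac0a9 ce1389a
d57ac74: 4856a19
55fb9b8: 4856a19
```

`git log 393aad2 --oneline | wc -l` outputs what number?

11

Walking parent pointers from 393aad2: reachable set = {22d5e22, 393aad2, 4856a19, 55fb9b8, 6eed3d7, bb2786a, c3867d9, d57ac74, daba7f1, e62ab41, f54c666}.
That is 11 commits.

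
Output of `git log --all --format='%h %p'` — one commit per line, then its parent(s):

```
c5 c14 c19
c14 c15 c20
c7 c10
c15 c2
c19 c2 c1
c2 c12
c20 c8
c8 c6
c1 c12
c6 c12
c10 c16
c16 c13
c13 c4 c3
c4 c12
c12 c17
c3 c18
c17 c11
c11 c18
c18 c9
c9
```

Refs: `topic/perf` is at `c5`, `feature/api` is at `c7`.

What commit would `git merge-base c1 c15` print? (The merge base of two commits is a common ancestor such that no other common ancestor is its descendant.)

Ancestors of c1: {c1, c11, c12, c17, c18, c9}.
Ancestors of c15: {c11, c12, c15, c17, c18, c2, c9}.
Common ancestors: {c11, c12, c17, c18, c9}.
Among these, c12 is not an ancestor of any other common ancestor — it is the merge base.

c12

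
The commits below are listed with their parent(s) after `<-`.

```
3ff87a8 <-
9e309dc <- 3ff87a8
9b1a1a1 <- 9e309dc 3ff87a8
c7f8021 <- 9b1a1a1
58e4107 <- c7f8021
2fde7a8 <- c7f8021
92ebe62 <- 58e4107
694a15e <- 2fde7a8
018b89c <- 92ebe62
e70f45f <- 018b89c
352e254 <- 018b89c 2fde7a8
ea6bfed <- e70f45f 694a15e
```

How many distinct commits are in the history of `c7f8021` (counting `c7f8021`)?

Walking parent pointers from c7f8021: reachable set = {3ff87a8, 9b1a1a1, 9e309dc, c7f8021}.
That is 4 commits.

4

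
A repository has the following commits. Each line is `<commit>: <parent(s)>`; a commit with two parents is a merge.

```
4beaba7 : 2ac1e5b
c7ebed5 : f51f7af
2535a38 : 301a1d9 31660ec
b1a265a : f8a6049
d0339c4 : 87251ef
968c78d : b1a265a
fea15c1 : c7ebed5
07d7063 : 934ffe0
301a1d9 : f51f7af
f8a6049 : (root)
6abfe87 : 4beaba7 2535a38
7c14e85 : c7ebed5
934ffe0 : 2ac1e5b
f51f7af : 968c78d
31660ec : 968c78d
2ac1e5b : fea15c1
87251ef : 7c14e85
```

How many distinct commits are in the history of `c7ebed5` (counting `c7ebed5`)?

Walking parent pointers from c7ebed5: reachable set = {968c78d, b1a265a, c7ebed5, f51f7af, f8a6049}.
That is 5 commits.

5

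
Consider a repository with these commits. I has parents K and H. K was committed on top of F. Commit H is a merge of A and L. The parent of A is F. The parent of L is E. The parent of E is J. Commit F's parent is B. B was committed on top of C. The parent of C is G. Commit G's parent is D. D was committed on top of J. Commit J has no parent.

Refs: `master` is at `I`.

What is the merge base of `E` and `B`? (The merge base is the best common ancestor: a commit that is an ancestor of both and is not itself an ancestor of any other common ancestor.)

J

Ancestors of E: {E, J}.
Ancestors of B: {B, C, D, G, J}.
Common ancestors: {J}.
The only common ancestor is J, so it is the merge base.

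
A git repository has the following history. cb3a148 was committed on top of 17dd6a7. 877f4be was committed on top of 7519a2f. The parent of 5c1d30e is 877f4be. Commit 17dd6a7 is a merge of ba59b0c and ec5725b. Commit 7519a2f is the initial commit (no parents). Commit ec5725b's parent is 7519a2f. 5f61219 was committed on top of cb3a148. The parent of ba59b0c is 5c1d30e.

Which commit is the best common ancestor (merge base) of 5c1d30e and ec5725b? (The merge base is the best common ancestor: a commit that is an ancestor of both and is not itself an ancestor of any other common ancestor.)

7519a2f

Ancestors of 5c1d30e: {5c1d30e, 7519a2f, 877f4be}.
Ancestors of ec5725b: {7519a2f, ec5725b}.
Common ancestors: {7519a2f}.
The only common ancestor is 7519a2f, so it is the merge base.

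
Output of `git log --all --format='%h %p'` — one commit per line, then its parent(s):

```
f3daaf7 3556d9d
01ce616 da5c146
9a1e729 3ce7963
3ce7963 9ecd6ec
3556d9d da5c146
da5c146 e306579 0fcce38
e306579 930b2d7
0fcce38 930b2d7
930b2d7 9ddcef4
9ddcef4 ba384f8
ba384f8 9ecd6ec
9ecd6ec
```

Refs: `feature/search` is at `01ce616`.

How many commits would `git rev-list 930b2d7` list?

4

Walking parent pointers from 930b2d7: reachable set = {930b2d7, 9ddcef4, 9ecd6ec, ba384f8}.
That is 4 commits.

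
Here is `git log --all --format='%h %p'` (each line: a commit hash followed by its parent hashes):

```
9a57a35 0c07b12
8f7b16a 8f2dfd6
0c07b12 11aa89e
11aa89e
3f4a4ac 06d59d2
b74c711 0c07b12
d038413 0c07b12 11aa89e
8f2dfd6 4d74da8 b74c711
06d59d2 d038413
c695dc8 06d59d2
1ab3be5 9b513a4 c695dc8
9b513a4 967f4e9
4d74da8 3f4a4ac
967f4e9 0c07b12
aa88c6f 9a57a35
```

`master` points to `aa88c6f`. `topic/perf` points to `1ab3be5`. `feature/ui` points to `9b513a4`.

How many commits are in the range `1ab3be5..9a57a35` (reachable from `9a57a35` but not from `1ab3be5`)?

Reachable from 9a57a35: {0c07b12, 11aa89e, 9a57a35}.
Reachable from 1ab3be5: {06d59d2, 0c07b12, 11aa89e, 1ab3be5, 967f4e9, 9b513a4, c695dc8, d038413}.
In 9a57a35's history but not 1ab3be5's: {9a57a35} — 1 commit.

1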